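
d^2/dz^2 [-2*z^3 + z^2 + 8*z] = 2 - 12*z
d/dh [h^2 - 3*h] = 2*h - 3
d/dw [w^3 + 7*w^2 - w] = 3*w^2 + 14*w - 1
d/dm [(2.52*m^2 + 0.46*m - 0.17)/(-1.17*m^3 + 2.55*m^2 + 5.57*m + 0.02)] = (2.9484*m^4 + 1.0764*m^3 + 12.2667*m^2 + 0.9678*m + 0.9561)/(1.3689*m^6 - 5.967*m^5 - 6.5313*m^4 + 28.3602*m^3 + 31.1269*m^2 + 0.2228*m + 0.0004)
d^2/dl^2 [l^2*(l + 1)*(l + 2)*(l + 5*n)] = 20*l^3 + 60*l^2*n + 36*l^2 + 90*l*n + 12*l + 20*n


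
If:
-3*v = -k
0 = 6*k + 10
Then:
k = -5/3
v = -5/9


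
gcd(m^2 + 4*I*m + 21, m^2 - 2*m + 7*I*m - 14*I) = m + 7*I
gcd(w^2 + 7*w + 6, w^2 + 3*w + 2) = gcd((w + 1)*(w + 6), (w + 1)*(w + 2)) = w + 1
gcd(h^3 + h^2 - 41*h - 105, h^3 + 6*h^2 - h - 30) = h^2 + 8*h + 15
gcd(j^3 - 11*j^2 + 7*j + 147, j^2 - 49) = j - 7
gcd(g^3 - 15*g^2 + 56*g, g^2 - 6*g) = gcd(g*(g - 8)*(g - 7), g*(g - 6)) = g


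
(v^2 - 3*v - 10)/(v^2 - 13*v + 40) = (v + 2)/(v - 8)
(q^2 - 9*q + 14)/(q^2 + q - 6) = (q - 7)/(q + 3)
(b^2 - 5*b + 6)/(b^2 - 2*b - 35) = (-b^2 + 5*b - 6)/(-b^2 + 2*b + 35)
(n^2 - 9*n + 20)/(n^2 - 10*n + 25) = (n - 4)/(n - 5)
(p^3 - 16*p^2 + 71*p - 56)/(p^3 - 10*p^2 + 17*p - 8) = (p - 7)/(p - 1)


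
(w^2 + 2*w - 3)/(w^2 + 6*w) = (w^2 + 2*w - 3)/(w*(w + 6))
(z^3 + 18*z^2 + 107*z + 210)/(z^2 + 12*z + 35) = z + 6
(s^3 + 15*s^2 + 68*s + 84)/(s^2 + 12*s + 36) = (s^2 + 9*s + 14)/(s + 6)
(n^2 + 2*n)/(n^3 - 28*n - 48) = n/(n^2 - 2*n - 24)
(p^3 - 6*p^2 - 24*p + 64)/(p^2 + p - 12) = (p^2 - 10*p + 16)/(p - 3)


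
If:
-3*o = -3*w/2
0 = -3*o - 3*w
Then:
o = 0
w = 0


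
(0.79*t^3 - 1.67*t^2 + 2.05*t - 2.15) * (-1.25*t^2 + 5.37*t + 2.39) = -0.9875*t^5 + 6.3298*t^4 - 9.6423*t^3 + 9.7047*t^2 - 6.646*t - 5.1385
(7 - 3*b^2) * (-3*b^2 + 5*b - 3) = 9*b^4 - 15*b^3 - 12*b^2 + 35*b - 21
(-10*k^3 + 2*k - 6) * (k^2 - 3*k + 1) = -10*k^5 + 30*k^4 - 8*k^3 - 12*k^2 + 20*k - 6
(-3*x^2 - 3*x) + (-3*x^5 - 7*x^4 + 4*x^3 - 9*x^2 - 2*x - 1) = -3*x^5 - 7*x^4 + 4*x^3 - 12*x^2 - 5*x - 1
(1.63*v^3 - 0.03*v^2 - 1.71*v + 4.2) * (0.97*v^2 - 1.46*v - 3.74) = 1.5811*v^5 - 2.4089*v^4 - 7.7111*v^3 + 6.6828*v^2 + 0.263400000000001*v - 15.708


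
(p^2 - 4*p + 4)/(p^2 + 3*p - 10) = (p - 2)/(p + 5)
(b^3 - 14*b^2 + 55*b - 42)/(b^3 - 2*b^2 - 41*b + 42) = (b - 6)/(b + 6)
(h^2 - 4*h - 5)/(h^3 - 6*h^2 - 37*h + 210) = (h + 1)/(h^2 - h - 42)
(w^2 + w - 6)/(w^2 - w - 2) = (w + 3)/(w + 1)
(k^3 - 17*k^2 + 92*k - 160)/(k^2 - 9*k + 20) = k - 8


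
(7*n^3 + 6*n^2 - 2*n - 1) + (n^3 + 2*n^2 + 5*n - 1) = 8*n^3 + 8*n^2 + 3*n - 2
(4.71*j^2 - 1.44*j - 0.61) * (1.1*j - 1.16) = 5.181*j^3 - 7.0476*j^2 + 0.9994*j + 0.7076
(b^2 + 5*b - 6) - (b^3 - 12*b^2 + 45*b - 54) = -b^3 + 13*b^2 - 40*b + 48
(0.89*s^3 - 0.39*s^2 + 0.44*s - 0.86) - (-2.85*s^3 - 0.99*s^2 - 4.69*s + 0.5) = 3.74*s^3 + 0.6*s^2 + 5.13*s - 1.36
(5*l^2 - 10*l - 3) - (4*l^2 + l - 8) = l^2 - 11*l + 5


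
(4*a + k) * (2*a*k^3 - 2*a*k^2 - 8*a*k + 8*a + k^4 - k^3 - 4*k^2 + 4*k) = 8*a^2*k^3 - 8*a^2*k^2 - 32*a^2*k + 32*a^2 + 6*a*k^4 - 6*a*k^3 - 24*a*k^2 + 24*a*k + k^5 - k^4 - 4*k^3 + 4*k^2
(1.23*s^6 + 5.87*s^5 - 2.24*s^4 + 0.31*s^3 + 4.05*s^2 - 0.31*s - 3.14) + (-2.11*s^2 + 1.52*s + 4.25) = 1.23*s^6 + 5.87*s^5 - 2.24*s^4 + 0.31*s^3 + 1.94*s^2 + 1.21*s + 1.11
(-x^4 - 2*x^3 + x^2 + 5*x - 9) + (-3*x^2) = -x^4 - 2*x^3 - 2*x^2 + 5*x - 9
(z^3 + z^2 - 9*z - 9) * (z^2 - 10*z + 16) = z^5 - 9*z^4 - 3*z^3 + 97*z^2 - 54*z - 144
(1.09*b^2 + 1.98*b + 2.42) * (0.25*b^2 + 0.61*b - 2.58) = 0.2725*b^4 + 1.1599*b^3 - 0.9994*b^2 - 3.6322*b - 6.2436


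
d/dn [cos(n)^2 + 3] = -sin(2*n)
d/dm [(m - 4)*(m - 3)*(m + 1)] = 3*m^2 - 12*m + 5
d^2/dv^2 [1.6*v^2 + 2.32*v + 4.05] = 3.20000000000000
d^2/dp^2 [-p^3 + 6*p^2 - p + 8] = 12 - 6*p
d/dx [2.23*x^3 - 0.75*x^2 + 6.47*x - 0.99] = 6.69*x^2 - 1.5*x + 6.47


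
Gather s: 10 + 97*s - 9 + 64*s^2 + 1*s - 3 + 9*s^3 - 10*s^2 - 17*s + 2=9*s^3 + 54*s^2 + 81*s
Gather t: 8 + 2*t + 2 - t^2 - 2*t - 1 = 9 - t^2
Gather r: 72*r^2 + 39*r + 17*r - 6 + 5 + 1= 72*r^2 + 56*r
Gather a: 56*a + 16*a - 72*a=0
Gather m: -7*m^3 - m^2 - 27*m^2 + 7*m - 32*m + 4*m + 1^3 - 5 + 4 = -7*m^3 - 28*m^2 - 21*m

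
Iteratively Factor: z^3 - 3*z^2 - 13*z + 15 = (z - 1)*(z^2 - 2*z - 15) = (z - 1)*(z + 3)*(z - 5)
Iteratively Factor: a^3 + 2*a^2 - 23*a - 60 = (a + 3)*(a^2 - a - 20) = (a + 3)*(a + 4)*(a - 5)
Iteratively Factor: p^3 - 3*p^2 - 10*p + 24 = (p - 2)*(p^2 - p - 12) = (p - 4)*(p - 2)*(p + 3)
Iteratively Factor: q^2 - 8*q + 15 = (q - 3)*(q - 5)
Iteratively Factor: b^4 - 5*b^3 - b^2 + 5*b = (b - 5)*(b^3 - b) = (b - 5)*(b + 1)*(b^2 - b) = (b - 5)*(b - 1)*(b + 1)*(b)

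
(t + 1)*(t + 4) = t^2 + 5*t + 4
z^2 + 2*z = z*(z + 2)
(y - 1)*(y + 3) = y^2 + 2*y - 3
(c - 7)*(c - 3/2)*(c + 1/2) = c^3 - 8*c^2 + 25*c/4 + 21/4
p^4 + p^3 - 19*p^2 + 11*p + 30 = (p - 3)*(p - 2)*(p + 1)*(p + 5)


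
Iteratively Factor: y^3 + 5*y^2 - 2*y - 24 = (y - 2)*(y^2 + 7*y + 12) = (y - 2)*(y + 4)*(y + 3)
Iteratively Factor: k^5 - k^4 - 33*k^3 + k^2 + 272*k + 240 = (k + 1)*(k^4 - 2*k^3 - 31*k^2 + 32*k + 240) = (k - 4)*(k + 1)*(k^3 + 2*k^2 - 23*k - 60) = (k - 5)*(k - 4)*(k + 1)*(k^2 + 7*k + 12) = (k - 5)*(k - 4)*(k + 1)*(k + 4)*(k + 3)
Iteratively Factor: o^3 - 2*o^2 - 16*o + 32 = (o - 4)*(o^2 + 2*o - 8) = (o - 4)*(o + 4)*(o - 2)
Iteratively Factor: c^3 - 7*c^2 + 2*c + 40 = (c - 5)*(c^2 - 2*c - 8) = (c - 5)*(c + 2)*(c - 4)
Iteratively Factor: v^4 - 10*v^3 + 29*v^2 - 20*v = (v - 5)*(v^3 - 5*v^2 + 4*v) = v*(v - 5)*(v^2 - 5*v + 4) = v*(v - 5)*(v - 4)*(v - 1)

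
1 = 1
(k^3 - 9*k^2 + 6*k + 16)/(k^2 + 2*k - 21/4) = 4*(k^3 - 9*k^2 + 6*k + 16)/(4*k^2 + 8*k - 21)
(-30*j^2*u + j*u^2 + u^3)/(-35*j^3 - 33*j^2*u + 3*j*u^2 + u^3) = u*(6*j + u)/(7*j^2 + 8*j*u + u^2)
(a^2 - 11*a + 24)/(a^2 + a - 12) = (a - 8)/(a + 4)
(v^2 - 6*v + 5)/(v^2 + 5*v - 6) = (v - 5)/(v + 6)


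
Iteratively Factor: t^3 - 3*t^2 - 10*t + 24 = (t + 3)*(t^2 - 6*t + 8) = (t - 2)*(t + 3)*(t - 4)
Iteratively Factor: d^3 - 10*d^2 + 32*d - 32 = (d - 2)*(d^2 - 8*d + 16) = (d - 4)*(d - 2)*(d - 4)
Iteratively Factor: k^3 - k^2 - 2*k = (k + 1)*(k^2 - 2*k) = (k - 2)*(k + 1)*(k)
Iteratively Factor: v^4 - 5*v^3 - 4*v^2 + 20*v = (v + 2)*(v^3 - 7*v^2 + 10*v) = (v - 2)*(v + 2)*(v^2 - 5*v) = v*(v - 2)*(v + 2)*(v - 5)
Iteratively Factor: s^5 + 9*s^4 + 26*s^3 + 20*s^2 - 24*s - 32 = (s + 2)*(s^4 + 7*s^3 + 12*s^2 - 4*s - 16) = (s - 1)*(s + 2)*(s^3 + 8*s^2 + 20*s + 16) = (s - 1)*(s + 2)^2*(s^2 + 6*s + 8) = (s - 1)*(s + 2)^2*(s + 4)*(s + 2)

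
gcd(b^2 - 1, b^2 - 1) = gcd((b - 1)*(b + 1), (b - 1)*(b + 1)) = b^2 - 1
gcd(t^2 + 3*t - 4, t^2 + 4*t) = t + 4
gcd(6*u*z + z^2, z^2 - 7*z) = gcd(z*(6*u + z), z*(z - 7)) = z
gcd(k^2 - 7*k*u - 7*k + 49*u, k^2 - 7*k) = k - 7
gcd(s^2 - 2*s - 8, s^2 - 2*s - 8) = s^2 - 2*s - 8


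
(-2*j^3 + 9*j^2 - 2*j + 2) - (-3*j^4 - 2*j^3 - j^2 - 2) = 3*j^4 + 10*j^2 - 2*j + 4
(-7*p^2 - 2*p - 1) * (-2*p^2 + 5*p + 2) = 14*p^4 - 31*p^3 - 22*p^2 - 9*p - 2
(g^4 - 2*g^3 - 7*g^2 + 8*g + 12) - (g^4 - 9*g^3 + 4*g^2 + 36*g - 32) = 7*g^3 - 11*g^2 - 28*g + 44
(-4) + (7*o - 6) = 7*o - 10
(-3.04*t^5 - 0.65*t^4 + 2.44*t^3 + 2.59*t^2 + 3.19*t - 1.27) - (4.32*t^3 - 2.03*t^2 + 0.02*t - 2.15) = -3.04*t^5 - 0.65*t^4 - 1.88*t^3 + 4.62*t^2 + 3.17*t + 0.88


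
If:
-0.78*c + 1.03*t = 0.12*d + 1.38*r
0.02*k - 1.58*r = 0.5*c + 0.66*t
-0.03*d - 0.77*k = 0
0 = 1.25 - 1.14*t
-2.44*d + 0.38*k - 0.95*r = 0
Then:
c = 4.86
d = 0.77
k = -0.03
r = -2.00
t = 1.10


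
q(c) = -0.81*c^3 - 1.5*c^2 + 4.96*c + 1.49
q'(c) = -2.43*c^2 - 3.0*c + 4.96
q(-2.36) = -7.92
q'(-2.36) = -1.49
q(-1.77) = -7.50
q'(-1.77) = 2.66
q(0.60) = 3.75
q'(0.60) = 2.29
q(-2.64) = -7.16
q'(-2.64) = -4.06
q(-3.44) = -0.35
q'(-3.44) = -13.48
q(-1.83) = -7.65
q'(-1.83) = 2.31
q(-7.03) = 173.91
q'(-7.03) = -94.04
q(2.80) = -14.16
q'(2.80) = -22.49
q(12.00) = -1554.67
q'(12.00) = -380.96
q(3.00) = -19.00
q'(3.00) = -25.91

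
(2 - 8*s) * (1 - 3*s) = 24*s^2 - 14*s + 2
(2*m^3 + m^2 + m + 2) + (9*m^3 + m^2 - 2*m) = 11*m^3 + 2*m^2 - m + 2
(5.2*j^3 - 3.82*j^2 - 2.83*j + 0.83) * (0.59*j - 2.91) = 3.068*j^4 - 17.3858*j^3 + 9.4465*j^2 + 8.725*j - 2.4153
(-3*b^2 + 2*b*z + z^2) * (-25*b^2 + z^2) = 75*b^4 - 50*b^3*z - 28*b^2*z^2 + 2*b*z^3 + z^4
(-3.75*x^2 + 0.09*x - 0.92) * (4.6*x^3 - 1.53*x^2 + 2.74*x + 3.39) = -17.25*x^5 + 6.1515*x^4 - 14.6447*x^3 - 11.0583*x^2 - 2.2157*x - 3.1188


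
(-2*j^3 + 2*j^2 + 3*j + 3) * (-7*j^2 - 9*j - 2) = 14*j^5 + 4*j^4 - 35*j^3 - 52*j^2 - 33*j - 6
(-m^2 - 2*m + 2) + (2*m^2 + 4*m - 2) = m^2 + 2*m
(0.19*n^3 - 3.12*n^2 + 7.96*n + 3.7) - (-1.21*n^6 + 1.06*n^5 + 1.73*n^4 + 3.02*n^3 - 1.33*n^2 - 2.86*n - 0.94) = 1.21*n^6 - 1.06*n^5 - 1.73*n^4 - 2.83*n^3 - 1.79*n^2 + 10.82*n + 4.64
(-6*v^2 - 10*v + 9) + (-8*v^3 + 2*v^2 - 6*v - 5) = -8*v^3 - 4*v^2 - 16*v + 4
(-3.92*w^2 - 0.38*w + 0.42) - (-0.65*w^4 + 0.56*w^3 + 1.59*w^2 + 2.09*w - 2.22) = 0.65*w^4 - 0.56*w^3 - 5.51*w^2 - 2.47*w + 2.64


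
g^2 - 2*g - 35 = (g - 7)*(g + 5)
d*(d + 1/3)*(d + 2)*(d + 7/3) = d^4 + 14*d^3/3 + 55*d^2/9 + 14*d/9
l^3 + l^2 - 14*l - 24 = (l - 4)*(l + 2)*(l + 3)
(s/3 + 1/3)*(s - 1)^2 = s^3/3 - s^2/3 - s/3 + 1/3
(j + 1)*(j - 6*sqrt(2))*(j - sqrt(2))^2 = j^4 - 8*sqrt(2)*j^3 + j^3 - 8*sqrt(2)*j^2 + 26*j^2 - 12*sqrt(2)*j + 26*j - 12*sqrt(2)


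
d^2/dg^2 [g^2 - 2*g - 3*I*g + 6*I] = 2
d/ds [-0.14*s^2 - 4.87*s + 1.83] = -0.28*s - 4.87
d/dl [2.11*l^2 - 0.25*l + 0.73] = 4.22*l - 0.25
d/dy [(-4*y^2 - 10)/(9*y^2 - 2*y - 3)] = 4*(2*y^2 + 51*y - 5)/(81*y^4 - 36*y^3 - 50*y^2 + 12*y + 9)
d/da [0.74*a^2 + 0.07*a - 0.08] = 1.48*a + 0.07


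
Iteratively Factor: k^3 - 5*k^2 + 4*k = (k - 4)*(k^2 - k) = k*(k - 4)*(k - 1)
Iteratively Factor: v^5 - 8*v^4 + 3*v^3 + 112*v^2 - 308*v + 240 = (v - 5)*(v^4 - 3*v^3 - 12*v^2 + 52*v - 48) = (v - 5)*(v - 2)*(v^3 - v^2 - 14*v + 24) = (v - 5)*(v - 3)*(v - 2)*(v^2 + 2*v - 8) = (v - 5)*(v - 3)*(v - 2)*(v + 4)*(v - 2)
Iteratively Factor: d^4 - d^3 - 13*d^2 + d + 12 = (d + 1)*(d^3 - 2*d^2 - 11*d + 12) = (d - 1)*(d + 1)*(d^2 - d - 12) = (d - 1)*(d + 1)*(d + 3)*(d - 4)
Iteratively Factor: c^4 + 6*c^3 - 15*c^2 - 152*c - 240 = (c + 3)*(c^3 + 3*c^2 - 24*c - 80) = (c - 5)*(c + 3)*(c^2 + 8*c + 16) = (c - 5)*(c + 3)*(c + 4)*(c + 4)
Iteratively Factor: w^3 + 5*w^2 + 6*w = (w)*(w^2 + 5*w + 6) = w*(w + 2)*(w + 3)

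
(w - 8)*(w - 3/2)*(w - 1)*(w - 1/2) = w^4 - 11*w^3 + 107*w^2/4 - 91*w/4 + 6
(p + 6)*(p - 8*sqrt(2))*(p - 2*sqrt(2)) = p^3 - 10*sqrt(2)*p^2 + 6*p^2 - 60*sqrt(2)*p + 32*p + 192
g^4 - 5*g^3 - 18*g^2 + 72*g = g*(g - 6)*(g - 3)*(g + 4)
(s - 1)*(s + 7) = s^2 + 6*s - 7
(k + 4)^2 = k^2 + 8*k + 16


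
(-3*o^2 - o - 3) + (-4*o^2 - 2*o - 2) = -7*o^2 - 3*o - 5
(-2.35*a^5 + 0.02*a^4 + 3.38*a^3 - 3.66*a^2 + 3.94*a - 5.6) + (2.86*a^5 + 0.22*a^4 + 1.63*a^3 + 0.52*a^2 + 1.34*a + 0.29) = 0.51*a^5 + 0.24*a^4 + 5.01*a^3 - 3.14*a^2 + 5.28*a - 5.31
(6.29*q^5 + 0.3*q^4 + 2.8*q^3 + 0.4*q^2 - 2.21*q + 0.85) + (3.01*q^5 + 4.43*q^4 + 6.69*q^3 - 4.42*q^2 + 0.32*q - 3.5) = 9.3*q^5 + 4.73*q^4 + 9.49*q^3 - 4.02*q^2 - 1.89*q - 2.65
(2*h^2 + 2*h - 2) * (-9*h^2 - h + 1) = -18*h^4 - 20*h^3 + 18*h^2 + 4*h - 2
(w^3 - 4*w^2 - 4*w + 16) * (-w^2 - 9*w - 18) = -w^5 - 5*w^4 + 22*w^3 + 92*w^2 - 72*w - 288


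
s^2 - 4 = (s - 2)*(s + 2)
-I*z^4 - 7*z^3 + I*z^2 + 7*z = z*(z - 1)*(z - 7*I)*(-I*z - I)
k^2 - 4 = (k - 2)*(k + 2)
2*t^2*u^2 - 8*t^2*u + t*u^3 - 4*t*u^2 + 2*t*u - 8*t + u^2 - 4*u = (2*t + u)*(u - 4)*(t*u + 1)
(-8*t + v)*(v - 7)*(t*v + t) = -8*t^2*v^2 + 48*t^2*v + 56*t^2 + t*v^3 - 6*t*v^2 - 7*t*v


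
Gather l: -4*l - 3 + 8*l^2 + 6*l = 8*l^2 + 2*l - 3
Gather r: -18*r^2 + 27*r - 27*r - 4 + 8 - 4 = -18*r^2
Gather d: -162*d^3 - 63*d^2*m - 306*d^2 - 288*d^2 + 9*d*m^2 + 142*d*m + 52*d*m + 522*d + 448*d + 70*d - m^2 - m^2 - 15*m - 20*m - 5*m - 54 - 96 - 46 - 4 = -162*d^3 + d^2*(-63*m - 594) + d*(9*m^2 + 194*m + 1040) - 2*m^2 - 40*m - 200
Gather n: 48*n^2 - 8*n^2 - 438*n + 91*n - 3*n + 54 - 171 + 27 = 40*n^2 - 350*n - 90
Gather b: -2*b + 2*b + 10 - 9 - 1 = 0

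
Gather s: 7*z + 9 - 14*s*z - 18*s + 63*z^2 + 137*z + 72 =s*(-14*z - 18) + 63*z^2 + 144*z + 81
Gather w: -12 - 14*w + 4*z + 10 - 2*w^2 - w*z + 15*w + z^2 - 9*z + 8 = -2*w^2 + w*(1 - z) + z^2 - 5*z + 6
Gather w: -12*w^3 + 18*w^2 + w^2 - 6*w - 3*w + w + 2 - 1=-12*w^3 + 19*w^2 - 8*w + 1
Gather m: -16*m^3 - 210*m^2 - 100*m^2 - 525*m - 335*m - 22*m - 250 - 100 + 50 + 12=-16*m^3 - 310*m^2 - 882*m - 288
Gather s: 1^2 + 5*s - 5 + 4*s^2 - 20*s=4*s^2 - 15*s - 4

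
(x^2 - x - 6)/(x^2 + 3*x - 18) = (x + 2)/(x + 6)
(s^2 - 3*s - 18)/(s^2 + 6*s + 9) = (s - 6)/(s + 3)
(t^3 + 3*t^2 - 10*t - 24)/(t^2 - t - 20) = (t^2 - t - 6)/(t - 5)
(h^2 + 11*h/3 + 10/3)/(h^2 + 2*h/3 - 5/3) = (h + 2)/(h - 1)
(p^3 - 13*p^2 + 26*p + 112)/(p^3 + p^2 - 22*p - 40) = (p^2 - 15*p + 56)/(p^2 - p - 20)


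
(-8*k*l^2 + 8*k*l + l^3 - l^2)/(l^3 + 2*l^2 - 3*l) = (-8*k + l)/(l + 3)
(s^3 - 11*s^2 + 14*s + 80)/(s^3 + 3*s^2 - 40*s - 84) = (s^2 - 13*s + 40)/(s^2 + s - 42)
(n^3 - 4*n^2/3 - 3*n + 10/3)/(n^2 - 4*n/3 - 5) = (n^2 - 3*n + 2)/(n - 3)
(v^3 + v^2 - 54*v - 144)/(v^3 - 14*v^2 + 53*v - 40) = (v^2 + 9*v + 18)/(v^2 - 6*v + 5)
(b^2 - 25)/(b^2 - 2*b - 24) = (25 - b^2)/(-b^2 + 2*b + 24)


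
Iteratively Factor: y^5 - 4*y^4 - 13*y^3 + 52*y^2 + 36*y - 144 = (y - 3)*(y^4 - y^3 - 16*y^2 + 4*y + 48) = (y - 3)*(y + 2)*(y^3 - 3*y^2 - 10*y + 24) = (y - 3)*(y + 2)*(y + 3)*(y^2 - 6*y + 8) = (y - 4)*(y - 3)*(y + 2)*(y + 3)*(y - 2)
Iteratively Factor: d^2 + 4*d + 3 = (d + 1)*(d + 3)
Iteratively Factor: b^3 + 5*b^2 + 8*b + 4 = (b + 1)*(b^2 + 4*b + 4) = (b + 1)*(b + 2)*(b + 2)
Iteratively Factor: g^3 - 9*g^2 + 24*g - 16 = (g - 4)*(g^2 - 5*g + 4) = (g - 4)*(g - 1)*(g - 4)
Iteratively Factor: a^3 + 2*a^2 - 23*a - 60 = (a + 4)*(a^2 - 2*a - 15) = (a + 3)*(a + 4)*(a - 5)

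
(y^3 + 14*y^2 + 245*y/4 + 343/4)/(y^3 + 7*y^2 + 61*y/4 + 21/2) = (2*y^2 + 21*y + 49)/(2*y^2 + 7*y + 6)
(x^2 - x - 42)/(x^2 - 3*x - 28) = (x + 6)/(x + 4)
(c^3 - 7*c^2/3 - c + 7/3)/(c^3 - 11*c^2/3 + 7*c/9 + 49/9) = 3*(c - 1)/(3*c - 7)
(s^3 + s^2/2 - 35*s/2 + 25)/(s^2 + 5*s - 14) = (2*s^2 + 5*s - 25)/(2*(s + 7))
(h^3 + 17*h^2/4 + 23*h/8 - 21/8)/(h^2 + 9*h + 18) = (8*h^2 + 10*h - 7)/(8*(h + 6))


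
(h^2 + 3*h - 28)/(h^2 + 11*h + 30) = (h^2 + 3*h - 28)/(h^2 + 11*h + 30)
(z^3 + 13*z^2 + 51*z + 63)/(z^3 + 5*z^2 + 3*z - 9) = (z + 7)/(z - 1)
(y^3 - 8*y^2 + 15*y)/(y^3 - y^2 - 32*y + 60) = y*(y - 3)/(y^2 + 4*y - 12)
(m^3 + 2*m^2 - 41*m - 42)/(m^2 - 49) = (m^2 - 5*m - 6)/(m - 7)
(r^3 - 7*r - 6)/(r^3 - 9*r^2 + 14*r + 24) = (r^2 - r - 6)/(r^2 - 10*r + 24)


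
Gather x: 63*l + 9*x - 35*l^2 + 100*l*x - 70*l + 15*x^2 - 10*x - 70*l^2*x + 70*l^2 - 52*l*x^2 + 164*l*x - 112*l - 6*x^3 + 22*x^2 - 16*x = 35*l^2 - 119*l - 6*x^3 + x^2*(37 - 52*l) + x*(-70*l^2 + 264*l - 17)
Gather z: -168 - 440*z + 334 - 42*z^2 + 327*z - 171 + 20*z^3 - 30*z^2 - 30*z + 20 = 20*z^3 - 72*z^2 - 143*z + 15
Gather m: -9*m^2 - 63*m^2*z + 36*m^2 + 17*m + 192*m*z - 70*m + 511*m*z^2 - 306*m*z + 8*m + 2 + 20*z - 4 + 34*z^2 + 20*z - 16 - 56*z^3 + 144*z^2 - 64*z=m^2*(27 - 63*z) + m*(511*z^2 - 114*z - 45) - 56*z^3 + 178*z^2 - 24*z - 18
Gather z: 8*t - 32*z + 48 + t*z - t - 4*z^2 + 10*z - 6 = 7*t - 4*z^2 + z*(t - 22) + 42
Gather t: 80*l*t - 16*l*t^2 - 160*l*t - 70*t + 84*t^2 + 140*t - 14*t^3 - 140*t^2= -14*t^3 + t^2*(-16*l - 56) + t*(70 - 80*l)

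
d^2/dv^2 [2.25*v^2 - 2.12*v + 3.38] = 4.50000000000000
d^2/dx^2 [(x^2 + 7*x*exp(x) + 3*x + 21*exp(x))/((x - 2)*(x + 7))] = (7*x^5*exp(x) + 77*x^4*exp(x) + 49*x^3*exp(x) - 4*x^3 - 1547*x^2*exp(x) + 84*x^2 - 1204*x*exp(x) + 252*x + 12418*exp(x) + 812)/(x^6 + 15*x^5 + 33*x^4 - 295*x^3 - 462*x^2 + 2940*x - 2744)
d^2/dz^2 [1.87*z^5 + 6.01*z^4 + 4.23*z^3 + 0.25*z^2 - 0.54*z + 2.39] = 37.4*z^3 + 72.12*z^2 + 25.38*z + 0.5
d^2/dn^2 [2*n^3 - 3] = 12*n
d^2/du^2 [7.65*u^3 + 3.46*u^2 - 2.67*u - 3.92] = 45.9*u + 6.92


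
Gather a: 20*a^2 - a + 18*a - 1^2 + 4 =20*a^2 + 17*a + 3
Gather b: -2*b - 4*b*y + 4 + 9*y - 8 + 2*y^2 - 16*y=b*(-4*y - 2) + 2*y^2 - 7*y - 4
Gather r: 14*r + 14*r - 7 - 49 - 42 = 28*r - 98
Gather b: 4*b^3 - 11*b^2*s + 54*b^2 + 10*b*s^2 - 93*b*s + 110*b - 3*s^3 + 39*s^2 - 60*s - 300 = 4*b^3 + b^2*(54 - 11*s) + b*(10*s^2 - 93*s + 110) - 3*s^3 + 39*s^2 - 60*s - 300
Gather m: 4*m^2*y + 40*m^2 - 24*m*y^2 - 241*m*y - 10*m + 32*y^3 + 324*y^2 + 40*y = m^2*(4*y + 40) + m*(-24*y^2 - 241*y - 10) + 32*y^3 + 324*y^2 + 40*y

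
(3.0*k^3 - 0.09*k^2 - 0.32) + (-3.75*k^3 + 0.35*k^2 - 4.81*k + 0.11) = -0.75*k^3 + 0.26*k^2 - 4.81*k - 0.21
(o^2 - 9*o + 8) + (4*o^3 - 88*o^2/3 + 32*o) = 4*o^3 - 85*o^2/3 + 23*o + 8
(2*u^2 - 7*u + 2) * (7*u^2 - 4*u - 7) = 14*u^4 - 57*u^3 + 28*u^2 + 41*u - 14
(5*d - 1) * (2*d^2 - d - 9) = 10*d^3 - 7*d^2 - 44*d + 9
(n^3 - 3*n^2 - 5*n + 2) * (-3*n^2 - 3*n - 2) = -3*n^5 + 6*n^4 + 22*n^3 + 15*n^2 + 4*n - 4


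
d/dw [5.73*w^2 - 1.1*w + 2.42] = 11.46*w - 1.1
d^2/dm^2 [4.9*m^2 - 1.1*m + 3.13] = 9.80000000000000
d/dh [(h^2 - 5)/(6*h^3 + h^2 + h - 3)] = (2*h*(6*h^3 + h^2 + h - 3) - (h^2 - 5)*(18*h^2 + 2*h + 1))/(6*h^3 + h^2 + h - 3)^2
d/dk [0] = 0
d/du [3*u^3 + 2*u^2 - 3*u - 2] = 9*u^2 + 4*u - 3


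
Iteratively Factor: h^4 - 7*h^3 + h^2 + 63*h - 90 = (h - 5)*(h^3 - 2*h^2 - 9*h + 18) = (h - 5)*(h + 3)*(h^2 - 5*h + 6) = (h - 5)*(h - 3)*(h + 3)*(h - 2)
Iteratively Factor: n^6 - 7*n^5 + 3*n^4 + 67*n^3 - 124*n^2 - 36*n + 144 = (n - 3)*(n^5 - 4*n^4 - 9*n^3 + 40*n^2 - 4*n - 48) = (n - 3)*(n - 2)*(n^4 - 2*n^3 - 13*n^2 + 14*n + 24) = (n - 3)*(n - 2)*(n + 1)*(n^3 - 3*n^2 - 10*n + 24) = (n - 3)*(n - 2)*(n + 1)*(n + 3)*(n^2 - 6*n + 8) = (n - 4)*(n - 3)*(n - 2)*(n + 1)*(n + 3)*(n - 2)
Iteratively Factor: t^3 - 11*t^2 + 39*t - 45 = (t - 3)*(t^2 - 8*t + 15) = (t - 3)^2*(t - 5)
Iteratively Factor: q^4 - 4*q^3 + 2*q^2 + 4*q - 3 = (q - 1)*(q^3 - 3*q^2 - q + 3) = (q - 1)^2*(q^2 - 2*q - 3) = (q - 1)^2*(q + 1)*(q - 3)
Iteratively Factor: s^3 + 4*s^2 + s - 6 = (s + 2)*(s^2 + 2*s - 3) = (s + 2)*(s + 3)*(s - 1)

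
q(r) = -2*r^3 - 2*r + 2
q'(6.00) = -218.00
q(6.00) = -442.00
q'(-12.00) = -866.00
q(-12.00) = 3482.00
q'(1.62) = -17.75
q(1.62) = -9.74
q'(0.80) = -5.84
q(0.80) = -0.62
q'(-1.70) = -19.34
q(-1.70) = 15.23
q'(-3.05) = -57.82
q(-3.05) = 64.85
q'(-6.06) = -222.34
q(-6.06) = 459.21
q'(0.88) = -6.65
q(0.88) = -1.12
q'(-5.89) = -210.15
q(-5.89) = 422.45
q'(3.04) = -57.45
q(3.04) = -60.27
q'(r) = -6*r^2 - 2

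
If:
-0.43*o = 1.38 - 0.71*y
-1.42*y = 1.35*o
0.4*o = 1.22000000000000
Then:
No Solution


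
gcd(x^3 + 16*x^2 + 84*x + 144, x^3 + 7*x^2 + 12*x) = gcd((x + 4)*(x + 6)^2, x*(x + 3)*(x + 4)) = x + 4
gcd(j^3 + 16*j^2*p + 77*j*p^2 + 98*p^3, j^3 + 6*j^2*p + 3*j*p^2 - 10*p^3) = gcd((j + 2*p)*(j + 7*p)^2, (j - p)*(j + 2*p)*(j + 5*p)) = j + 2*p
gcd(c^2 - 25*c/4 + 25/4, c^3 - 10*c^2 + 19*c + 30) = c - 5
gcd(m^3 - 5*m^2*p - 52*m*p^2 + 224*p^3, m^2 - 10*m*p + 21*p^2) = 1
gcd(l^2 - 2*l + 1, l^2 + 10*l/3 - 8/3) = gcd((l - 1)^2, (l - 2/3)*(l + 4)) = 1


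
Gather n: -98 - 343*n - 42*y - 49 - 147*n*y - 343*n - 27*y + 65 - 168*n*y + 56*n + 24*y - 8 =n*(-315*y - 630) - 45*y - 90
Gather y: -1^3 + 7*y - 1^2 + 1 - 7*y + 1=0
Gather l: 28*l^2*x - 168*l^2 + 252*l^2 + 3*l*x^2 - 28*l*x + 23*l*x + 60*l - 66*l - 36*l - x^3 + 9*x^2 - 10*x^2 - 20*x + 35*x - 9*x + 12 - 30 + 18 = l^2*(28*x + 84) + l*(3*x^2 - 5*x - 42) - x^3 - x^2 + 6*x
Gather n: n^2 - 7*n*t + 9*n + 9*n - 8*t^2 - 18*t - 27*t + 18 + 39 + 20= n^2 + n*(18 - 7*t) - 8*t^2 - 45*t + 77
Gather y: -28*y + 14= 14 - 28*y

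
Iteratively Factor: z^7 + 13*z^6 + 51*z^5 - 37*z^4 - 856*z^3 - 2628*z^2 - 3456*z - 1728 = (z + 3)*(z^6 + 10*z^5 + 21*z^4 - 100*z^3 - 556*z^2 - 960*z - 576) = (z + 2)*(z + 3)*(z^5 + 8*z^4 + 5*z^3 - 110*z^2 - 336*z - 288) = (z - 4)*(z + 2)*(z + 3)*(z^4 + 12*z^3 + 53*z^2 + 102*z + 72) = (z - 4)*(z + 2)^2*(z + 3)*(z^3 + 10*z^2 + 33*z + 36) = (z - 4)*(z + 2)^2*(z + 3)*(z + 4)*(z^2 + 6*z + 9) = (z - 4)*(z + 2)^2*(z + 3)^2*(z + 4)*(z + 3)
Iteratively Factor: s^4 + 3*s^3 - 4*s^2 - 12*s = (s - 2)*(s^3 + 5*s^2 + 6*s) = (s - 2)*(s + 2)*(s^2 + 3*s) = s*(s - 2)*(s + 2)*(s + 3)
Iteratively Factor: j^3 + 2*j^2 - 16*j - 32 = (j + 2)*(j^2 - 16) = (j + 2)*(j + 4)*(j - 4)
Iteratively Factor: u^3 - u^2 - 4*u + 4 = (u - 1)*(u^2 - 4) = (u - 1)*(u + 2)*(u - 2)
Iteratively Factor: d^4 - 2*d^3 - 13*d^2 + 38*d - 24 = (d - 3)*(d^3 + d^2 - 10*d + 8) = (d - 3)*(d - 2)*(d^2 + 3*d - 4) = (d - 3)*(d - 2)*(d + 4)*(d - 1)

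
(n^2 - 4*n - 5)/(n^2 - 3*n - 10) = (n + 1)/(n + 2)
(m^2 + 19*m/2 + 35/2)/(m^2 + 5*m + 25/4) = 2*(m + 7)/(2*m + 5)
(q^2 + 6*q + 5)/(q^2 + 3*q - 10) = (q + 1)/(q - 2)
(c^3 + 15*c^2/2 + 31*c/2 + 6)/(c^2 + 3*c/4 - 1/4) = 2*(2*c^3 + 15*c^2 + 31*c + 12)/(4*c^2 + 3*c - 1)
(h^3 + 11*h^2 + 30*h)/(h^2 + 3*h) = (h^2 + 11*h + 30)/(h + 3)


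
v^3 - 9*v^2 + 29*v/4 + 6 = (v - 8)*(v - 3/2)*(v + 1/2)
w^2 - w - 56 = (w - 8)*(w + 7)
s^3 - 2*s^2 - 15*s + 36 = (s - 3)^2*(s + 4)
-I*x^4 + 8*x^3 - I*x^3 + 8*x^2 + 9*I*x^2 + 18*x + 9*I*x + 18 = (x - I)*(x + 3*I)*(x + 6*I)*(-I*x - I)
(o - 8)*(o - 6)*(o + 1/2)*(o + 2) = o^4 - 23*o^3/2 + 14*o^2 + 106*o + 48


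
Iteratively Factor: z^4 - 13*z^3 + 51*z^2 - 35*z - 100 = (z + 1)*(z^3 - 14*z^2 + 65*z - 100) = (z - 5)*(z + 1)*(z^2 - 9*z + 20) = (z - 5)^2*(z + 1)*(z - 4)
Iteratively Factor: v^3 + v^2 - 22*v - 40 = (v - 5)*(v^2 + 6*v + 8) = (v - 5)*(v + 2)*(v + 4)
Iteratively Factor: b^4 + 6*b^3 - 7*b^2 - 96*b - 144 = (b + 4)*(b^3 + 2*b^2 - 15*b - 36) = (b - 4)*(b + 4)*(b^2 + 6*b + 9) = (b - 4)*(b + 3)*(b + 4)*(b + 3)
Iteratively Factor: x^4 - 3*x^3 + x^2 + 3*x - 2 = (x - 1)*(x^3 - 2*x^2 - x + 2) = (x - 2)*(x - 1)*(x^2 - 1) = (x - 2)*(x - 1)^2*(x + 1)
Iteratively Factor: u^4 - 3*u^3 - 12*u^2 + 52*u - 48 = (u - 3)*(u^3 - 12*u + 16) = (u - 3)*(u - 2)*(u^2 + 2*u - 8) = (u - 3)*(u - 2)*(u + 4)*(u - 2)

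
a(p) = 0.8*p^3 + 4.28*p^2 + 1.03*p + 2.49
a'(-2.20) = -6.19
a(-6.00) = -22.41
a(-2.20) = 12.42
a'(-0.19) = -0.51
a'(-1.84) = -6.59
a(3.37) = 85.19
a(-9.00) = -243.30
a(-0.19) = 2.44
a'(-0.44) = -2.27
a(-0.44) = 2.80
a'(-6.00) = 36.07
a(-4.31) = 13.51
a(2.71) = 52.64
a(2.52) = 45.07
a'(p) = 2.4*p^2 + 8.56*p + 1.03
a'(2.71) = 41.85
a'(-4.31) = 8.72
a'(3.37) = 57.13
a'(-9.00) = 118.39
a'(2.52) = 37.84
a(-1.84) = 10.10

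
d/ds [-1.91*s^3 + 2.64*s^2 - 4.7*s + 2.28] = -5.73*s^2 + 5.28*s - 4.7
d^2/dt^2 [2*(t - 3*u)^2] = 4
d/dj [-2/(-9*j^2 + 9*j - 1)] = 18*(1 - 2*j)/(9*j^2 - 9*j + 1)^2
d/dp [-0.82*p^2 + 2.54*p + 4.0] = 2.54 - 1.64*p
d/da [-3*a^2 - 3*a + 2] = -6*a - 3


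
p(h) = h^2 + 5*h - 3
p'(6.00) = 17.00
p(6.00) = 63.00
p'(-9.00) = -13.00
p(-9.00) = 33.00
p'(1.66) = 8.32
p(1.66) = 8.06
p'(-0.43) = 4.14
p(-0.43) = -4.97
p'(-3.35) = -1.70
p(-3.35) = -8.53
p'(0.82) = 6.64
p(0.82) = 1.77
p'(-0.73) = 3.54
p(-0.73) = -6.12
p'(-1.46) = 2.08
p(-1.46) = -8.17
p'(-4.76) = -4.52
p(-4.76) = -4.14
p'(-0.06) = 4.88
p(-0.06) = -3.30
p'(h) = 2*h + 5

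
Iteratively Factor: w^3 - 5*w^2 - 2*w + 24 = (w + 2)*(w^2 - 7*w + 12) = (w - 4)*(w + 2)*(w - 3)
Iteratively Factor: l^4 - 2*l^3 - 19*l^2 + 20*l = (l - 5)*(l^3 + 3*l^2 - 4*l) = l*(l - 5)*(l^2 + 3*l - 4) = l*(l - 5)*(l + 4)*(l - 1)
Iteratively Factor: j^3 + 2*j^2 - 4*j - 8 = (j + 2)*(j^2 - 4) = (j + 2)^2*(j - 2)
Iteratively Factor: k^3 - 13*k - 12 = (k + 1)*(k^2 - k - 12) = (k - 4)*(k + 1)*(k + 3)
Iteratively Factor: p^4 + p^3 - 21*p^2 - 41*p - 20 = (p + 1)*(p^3 - 21*p - 20) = (p + 1)^2*(p^2 - p - 20) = (p - 5)*(p + 1)^2*(p + 4)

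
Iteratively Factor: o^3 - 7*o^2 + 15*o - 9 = (o - 3)*(o^2 - 4*o + 3) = (o - 3)*(o - 1)*(o - 3)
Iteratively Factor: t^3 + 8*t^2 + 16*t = (t + 4)*(t^2 + 4*t) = t*(t + 4)*(t + 4)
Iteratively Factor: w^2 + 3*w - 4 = (w - 1)*(w + 4)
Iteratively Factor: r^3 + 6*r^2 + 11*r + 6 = (r + 1)*(r^2 + 5*r + 6) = (r + 1)*(r + 2)*(r + 3)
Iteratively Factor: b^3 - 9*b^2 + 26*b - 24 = (b - 4)*(b^2 - 5*b + 6) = (b - 4)*(b - 3)*(b - 2)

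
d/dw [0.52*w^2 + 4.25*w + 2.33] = 1.04*w + 4.25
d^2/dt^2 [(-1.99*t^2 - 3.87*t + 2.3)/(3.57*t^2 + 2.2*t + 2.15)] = (-2.8421709430404e-14*t^4 - 67.3866059999999*t^3 + 267.52509*t^2 + 286.61031*t + 5.16935000000001)/(45.499293*t^6 + 84.11634*t^5 + 134.041005*t^4 + 111.9646*t^3 + 80.724975*t^2 + 30.5085*t + 9.938375)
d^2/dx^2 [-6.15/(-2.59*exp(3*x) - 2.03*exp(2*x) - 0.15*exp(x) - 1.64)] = (6.15*(7.77*exp(2*x) + 4.06*exp(x) + 0.15)*(15.54*exp(2*x) + 8.12*exp(x) + 0.3)*exp(x) - (143.3565*exp(2*x) + 49.938*exp(x) + 0.9225)*(2.59*exp(3*x) + 2.03*exp(2*x) + 0.15*exp(x) + 1.64))*exp(x)/(2.59*exp(3*x) + 2.03*exp(2*x) + 0.15*exp(x) + 1.64)^3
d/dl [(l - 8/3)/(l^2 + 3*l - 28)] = (-l^2 + 16*l/3 - 20)/(l^4 + 6*l^3 - 47*l^2 - 168*l + 784)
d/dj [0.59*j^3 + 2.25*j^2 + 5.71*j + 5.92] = 1.77*j^2 + 4.5*j + 5.71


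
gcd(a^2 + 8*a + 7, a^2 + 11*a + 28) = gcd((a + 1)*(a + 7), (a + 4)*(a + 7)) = a + 7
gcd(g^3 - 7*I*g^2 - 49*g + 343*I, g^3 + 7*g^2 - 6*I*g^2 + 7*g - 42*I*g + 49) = g^2 + g*(7 - 7*I) - 49*I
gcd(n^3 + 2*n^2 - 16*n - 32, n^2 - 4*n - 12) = n + 2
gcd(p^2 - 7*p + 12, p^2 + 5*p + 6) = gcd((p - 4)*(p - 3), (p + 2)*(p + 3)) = 1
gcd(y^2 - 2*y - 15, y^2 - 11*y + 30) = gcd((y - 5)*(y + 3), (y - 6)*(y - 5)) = y - 5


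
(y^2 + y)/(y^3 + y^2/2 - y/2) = 2/(2*y - 1)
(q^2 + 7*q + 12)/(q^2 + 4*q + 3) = (q + 4)/(q + 1)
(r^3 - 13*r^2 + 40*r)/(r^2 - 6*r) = (r^2 - 13*r + 40)/(r - 6)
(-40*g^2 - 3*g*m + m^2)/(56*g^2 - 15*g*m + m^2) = (-5*g - m)/(7*g - m)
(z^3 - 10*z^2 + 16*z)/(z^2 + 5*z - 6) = z*(z^2 - 10*z + 16)/(z^2 + 5*z - 6)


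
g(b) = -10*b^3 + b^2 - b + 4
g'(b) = -30*b^2 + 2*b - 1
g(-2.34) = 139.94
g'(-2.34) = -169.95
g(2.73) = -194.74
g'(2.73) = -219.13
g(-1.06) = 18.09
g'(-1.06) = -36.83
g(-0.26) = 4.50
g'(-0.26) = -3.55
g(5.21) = -1388.27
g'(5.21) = -804.90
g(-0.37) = 5.01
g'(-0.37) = -5.85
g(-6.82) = 3229.48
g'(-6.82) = -1410.01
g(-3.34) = 391.09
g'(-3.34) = -342.35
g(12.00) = -17144.00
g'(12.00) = -4297.00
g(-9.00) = 7384.00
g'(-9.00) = -2449.00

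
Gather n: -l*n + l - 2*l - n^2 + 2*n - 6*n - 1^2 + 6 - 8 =-l - n^2 + n*(-l - 4) - 3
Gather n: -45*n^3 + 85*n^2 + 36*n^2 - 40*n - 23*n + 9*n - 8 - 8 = -45*n^3 + 121*n^2 - 54*n - 16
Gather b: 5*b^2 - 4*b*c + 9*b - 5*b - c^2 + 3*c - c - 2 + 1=5*b^2 + b*(4 - 4*c) - c^2 + 2*c - 1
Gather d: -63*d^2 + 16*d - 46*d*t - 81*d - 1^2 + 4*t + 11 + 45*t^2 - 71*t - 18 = -63*d^2 + d*(-46*t - 65) + 45*t^2 - 67*t - 8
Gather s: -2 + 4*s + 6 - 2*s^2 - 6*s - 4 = -2*s^2 - 2*s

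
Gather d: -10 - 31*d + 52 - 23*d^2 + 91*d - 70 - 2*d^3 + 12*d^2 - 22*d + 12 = -2*d^3 - 11*d^2 + 38*d - 16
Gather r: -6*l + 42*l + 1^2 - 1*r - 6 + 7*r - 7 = 36*l + 6*r - 12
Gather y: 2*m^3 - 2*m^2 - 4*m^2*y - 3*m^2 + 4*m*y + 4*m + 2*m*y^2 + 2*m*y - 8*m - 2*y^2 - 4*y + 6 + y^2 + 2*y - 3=2*m^3 - 5*m^2 - 4*m + y^2*(2*m - 1) + y*(-4*m^2 + 6*m - 2) + 3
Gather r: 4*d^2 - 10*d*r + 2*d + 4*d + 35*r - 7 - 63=4*d^2 + 6*d + r*(35 - 10*d) - 70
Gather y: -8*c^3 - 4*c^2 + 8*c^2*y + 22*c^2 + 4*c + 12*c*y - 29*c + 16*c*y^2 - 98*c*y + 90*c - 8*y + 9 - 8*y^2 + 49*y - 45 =-8*c^3 + 18*c^2 + 65*c + y^2*(16*c - 8) + y*(8*c^2 - 86*c + 41) - 36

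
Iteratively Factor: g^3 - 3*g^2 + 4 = (g - 2)*(g^2 - g - 2) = (g - 2)*(g + 1)*(g - 2)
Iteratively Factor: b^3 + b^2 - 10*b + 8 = (b - 1)*(b^2 + 2*b - 8) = (b - 2)*(b - 1)*(b + 4)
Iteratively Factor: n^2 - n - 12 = (n + 3)*(n - 4)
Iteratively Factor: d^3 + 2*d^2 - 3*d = (d - 1)*(d^2 + 3*d) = (d - 1)*(d + 3)*(d)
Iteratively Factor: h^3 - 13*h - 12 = (h + 1)*(h^2 - h - 12) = (h + 1)*(h + 3)*(h - 4)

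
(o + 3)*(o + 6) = o^2 + 9*o + 18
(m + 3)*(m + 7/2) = m^2 + 13*m/2 + 21/2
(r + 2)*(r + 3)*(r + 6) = r^3 + 11*r^2 + 36*r + 36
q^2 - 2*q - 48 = (q - 8)*(q + 6)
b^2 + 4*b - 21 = (b - 3)*(b + 7)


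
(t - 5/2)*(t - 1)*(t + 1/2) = t^3 - 3*t^2 + 3*t/4 + 5/4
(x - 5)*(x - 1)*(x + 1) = x^3 - 5*x^2 - x + 5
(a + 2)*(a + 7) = a^2 + 9*a + 14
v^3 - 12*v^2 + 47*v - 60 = (v - 5)*(v - 4)*(v - 3)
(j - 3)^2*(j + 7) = j^3 + j^2 - 33*j + 63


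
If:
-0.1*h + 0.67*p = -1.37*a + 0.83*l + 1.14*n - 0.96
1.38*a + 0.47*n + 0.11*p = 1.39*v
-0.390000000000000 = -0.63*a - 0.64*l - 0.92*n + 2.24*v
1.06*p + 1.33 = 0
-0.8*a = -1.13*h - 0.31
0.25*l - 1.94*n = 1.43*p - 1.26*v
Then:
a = -0.58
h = -0.69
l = -1.29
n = 0.41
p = -1.25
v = -0.54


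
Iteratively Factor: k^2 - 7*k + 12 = (k - 3)*(k - 4)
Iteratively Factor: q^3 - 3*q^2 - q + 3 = (q + 1)*(q^2 - 4*q + 3) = (q - 1)*(q + 1)*(q - 3)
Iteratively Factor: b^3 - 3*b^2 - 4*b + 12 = (b - 3)*(b^2 - 4) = (b - 3)*(b - 2)*(b + 2)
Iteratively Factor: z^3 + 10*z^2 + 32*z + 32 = (z + 2)*(z^2 + 8*z + 16) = (z + 2)*(z + 4)*(z + 4)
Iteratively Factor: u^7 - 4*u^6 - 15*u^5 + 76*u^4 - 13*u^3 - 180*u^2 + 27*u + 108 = (u + 4)*(u^6 - 8*u^5 + 17*u^4 + 8*u^3 - 45*u^2 + 27) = (u - 1)*(u + 4)*(u^5 - 7*u^4 + 10*u^3 + 18*u^2 - 27*u - 27) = (u - 3)*(u - 1)*(u + 4)*(u^4 - 4*u^3 - 2*u^2 + 12*u + 9) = (u - 3)^2*(u - 1)*(u + 4)*(u^3 - u^2 - 5*u - 3) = (u - 3)^3*(u - 1)*(u + 4)*(u^2 + 2*u + 1) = (u - 3)^3*(u - 1)*(u + 1)*(u + 4)*(u + 1)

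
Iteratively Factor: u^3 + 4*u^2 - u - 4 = (u + 1)*(u^2 + 3*u - 4) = (u + 1)*(u + 4)*(u - 1)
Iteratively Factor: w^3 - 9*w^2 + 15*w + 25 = (w + 1)*(w^2 - 10*w + 25) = (w - 5)*(w + 1)*(w - 5)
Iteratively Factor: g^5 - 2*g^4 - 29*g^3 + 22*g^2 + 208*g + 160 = (g + 4)*(g^4 - 6*g^3 - 5*g^2 + 42*g + 40) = (g + 1)*(g + 4)*(g^3 - 7*g^2 + 2*g + 40) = (g - 5)*(g + 1)*(g + 4)*(g^2 - 2*g - 8) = (g - 5)*(g - 4)*(g + 1)*(g + 4)*(g + 2)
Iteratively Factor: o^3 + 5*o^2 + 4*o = (o + 4)*(o^2 + o) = o*(o + 4)*(o + 1)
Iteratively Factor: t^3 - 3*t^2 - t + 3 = (t - 3)*(t^2 - 1) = (t - 3)*(t - 1)*(t + 1)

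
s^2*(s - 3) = s^3 - 3*s^2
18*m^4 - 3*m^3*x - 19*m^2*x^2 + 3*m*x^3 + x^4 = (-3*m + x)*(-m + x)*(m + x)*(6*m + x)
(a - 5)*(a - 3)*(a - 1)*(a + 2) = a^4 - 7*a^3 + 5*a^2 + 31*a - 30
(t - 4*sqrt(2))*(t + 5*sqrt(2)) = t^2 + sqrt(2)*t - 40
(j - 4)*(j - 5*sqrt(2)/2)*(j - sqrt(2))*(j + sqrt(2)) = j^4 - 4*j^3 - 5*sqrt(2)*j^3/2 - 2*j^2 + 10*sqrt(2)*j^2 + 5*sqrt(2)*j + 8*j - 20*sqrt(2)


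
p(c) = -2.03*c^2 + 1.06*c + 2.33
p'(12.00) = -47.66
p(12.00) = -277.27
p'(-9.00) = 37.60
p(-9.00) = -171.64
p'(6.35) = -24.72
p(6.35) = -72.79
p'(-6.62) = 27.94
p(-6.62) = -93.65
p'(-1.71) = 8.00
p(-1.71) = -5.42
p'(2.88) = -10.63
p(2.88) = -11.45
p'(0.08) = 0.74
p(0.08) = 2.40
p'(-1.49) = 7.11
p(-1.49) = -3.76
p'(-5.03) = 21.48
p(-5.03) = -54.36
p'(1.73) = -5.96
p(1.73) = -1.91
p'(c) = 1.06 - 4.06*c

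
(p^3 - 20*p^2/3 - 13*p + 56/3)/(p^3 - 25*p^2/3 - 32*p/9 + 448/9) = 3*(p - 1)/(3*p - 8)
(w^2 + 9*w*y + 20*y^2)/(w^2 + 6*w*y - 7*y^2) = (w^2 + 9*w*y + 20*y^2)/(w^2 + 6*w*y - 7*y^2)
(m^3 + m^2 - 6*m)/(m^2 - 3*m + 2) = m*(m + 3)/(m - 1)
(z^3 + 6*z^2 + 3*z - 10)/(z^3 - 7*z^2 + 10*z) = (z^3 + 6*z^2 + 3*z - 10)/(z*(z^2 - 7*z + 10))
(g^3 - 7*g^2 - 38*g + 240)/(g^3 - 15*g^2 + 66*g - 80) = (g + 6)/(g - 2)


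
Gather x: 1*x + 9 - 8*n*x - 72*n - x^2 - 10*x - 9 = -72*n - x^2 + x*(-8*n - 9)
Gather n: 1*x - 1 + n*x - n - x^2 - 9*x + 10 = n*(x - 1) - x^2 - 8*x + 9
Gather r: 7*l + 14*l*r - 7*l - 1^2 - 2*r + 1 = r*(14*l - 2)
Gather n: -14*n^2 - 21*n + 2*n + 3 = -14*n^2 - 19*n + 3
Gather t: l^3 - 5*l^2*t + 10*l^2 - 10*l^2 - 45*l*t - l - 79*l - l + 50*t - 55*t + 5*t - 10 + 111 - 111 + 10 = l^3 - 81*l + t*(-5*l^2 - 45*l)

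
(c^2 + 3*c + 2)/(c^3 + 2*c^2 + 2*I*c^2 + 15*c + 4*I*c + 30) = (c + 1)/(c^2 + 2*I*c + 15)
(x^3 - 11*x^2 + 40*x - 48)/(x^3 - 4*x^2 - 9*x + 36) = (x - 4)/(x + 3)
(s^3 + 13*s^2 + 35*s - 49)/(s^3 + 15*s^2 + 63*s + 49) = (s - 1)/(s + 1)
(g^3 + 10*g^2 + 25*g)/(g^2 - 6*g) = (g^2 + 10*g + 25)/(g - 6)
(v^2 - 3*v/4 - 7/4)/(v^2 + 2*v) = (4*v^2 - 3*v - 7)/(4*v*(v + 2))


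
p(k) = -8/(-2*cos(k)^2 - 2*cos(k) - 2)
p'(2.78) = -1.40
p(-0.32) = 1.40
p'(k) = -8*(-4*sin(k)*cos(k) - 2*sin(k))/(-2*cos(k)^2 - 2*cos(k) - 2)^2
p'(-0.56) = -0.87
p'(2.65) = -1.80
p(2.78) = 4.26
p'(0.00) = 0.00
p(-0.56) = 1.56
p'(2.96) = -0.72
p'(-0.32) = -0.45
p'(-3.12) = 0.09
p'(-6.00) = 0.39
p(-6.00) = 1.39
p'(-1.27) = -3.18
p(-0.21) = 1.36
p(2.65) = 4.47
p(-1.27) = 2.89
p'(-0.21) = -0.29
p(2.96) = 4.07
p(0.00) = 1.33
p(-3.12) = 4.00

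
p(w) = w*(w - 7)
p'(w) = 2*w - 7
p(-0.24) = 1.74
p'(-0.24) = -7.48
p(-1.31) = 10.89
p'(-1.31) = -9.62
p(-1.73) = 15.10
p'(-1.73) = -10.46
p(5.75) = -7.19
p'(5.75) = 4.50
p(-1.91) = 17.02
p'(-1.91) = -10.82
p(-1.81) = 15.95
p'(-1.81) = -10.62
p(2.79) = -11.75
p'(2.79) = -1.42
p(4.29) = -11.63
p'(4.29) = 1.58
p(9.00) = 18.00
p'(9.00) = 11.00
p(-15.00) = 330.00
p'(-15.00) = -37.00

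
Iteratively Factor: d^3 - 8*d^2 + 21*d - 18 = (d - 3)*(d^2 - 5*d + 6) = (d - 3)*(d - 2)*(d - 3)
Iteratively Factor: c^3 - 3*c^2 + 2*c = (c - 1)*(c^2 - 2*c) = c*(c - 1)*(c - 2)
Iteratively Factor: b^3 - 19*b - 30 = (b + 2)*(b^2 - 2*b - 15) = (b + 2)*(b + 3)*(b - 5)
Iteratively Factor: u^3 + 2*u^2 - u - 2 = (u - 1)*(u^2 + 3*u + 2) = (u - 1)*(u + 2)*(u + 1)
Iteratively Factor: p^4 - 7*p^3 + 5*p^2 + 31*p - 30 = (p - 3)*(p^3 - 4*p^2 - 7*p + 10) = (p - 3)*(p + 2)*(p^2 - 6*p + 5) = (p - 5)*(p - 3)*(p + 2)*(p - 1)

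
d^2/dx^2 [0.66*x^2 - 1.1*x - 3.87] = 1.32000000000000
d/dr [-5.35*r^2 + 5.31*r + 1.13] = 5.31 - 10.7*r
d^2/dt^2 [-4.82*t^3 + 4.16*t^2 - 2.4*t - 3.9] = 8.32 - 28.92*t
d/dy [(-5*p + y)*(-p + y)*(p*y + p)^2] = p^2*(y + 1)*((-5*p + y)*(y + 1) + (-p + y)*(y + 1) + 2*(p - y)*(5*p - y))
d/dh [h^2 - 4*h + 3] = 2*h - 4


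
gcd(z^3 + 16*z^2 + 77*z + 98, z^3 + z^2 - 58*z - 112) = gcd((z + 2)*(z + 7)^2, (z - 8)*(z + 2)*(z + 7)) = z^2 + 9*z + 14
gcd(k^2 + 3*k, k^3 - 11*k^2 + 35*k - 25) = 1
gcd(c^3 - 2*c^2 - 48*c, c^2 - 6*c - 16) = c - 8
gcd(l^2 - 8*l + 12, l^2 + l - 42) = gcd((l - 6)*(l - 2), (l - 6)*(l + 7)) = l - 6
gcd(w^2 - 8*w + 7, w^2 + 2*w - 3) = w - 1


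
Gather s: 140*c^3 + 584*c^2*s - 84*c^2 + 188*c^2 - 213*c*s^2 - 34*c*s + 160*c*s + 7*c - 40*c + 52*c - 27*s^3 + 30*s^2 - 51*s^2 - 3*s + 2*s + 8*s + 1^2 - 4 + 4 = 140*c^3 + 104*c^2 + 19*c - 27*s^3 + s^2*(-213*c - 21) + s*(584*c^2 + 126*c + 7) + 1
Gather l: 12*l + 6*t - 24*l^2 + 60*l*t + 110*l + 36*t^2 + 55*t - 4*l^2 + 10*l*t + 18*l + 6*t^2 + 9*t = -28*l^2 + l*(70*t + 140) + 42*t^2 + 70*t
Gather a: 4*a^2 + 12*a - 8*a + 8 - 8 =4*a^2 + 4*a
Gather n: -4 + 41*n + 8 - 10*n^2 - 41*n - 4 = -10*n^2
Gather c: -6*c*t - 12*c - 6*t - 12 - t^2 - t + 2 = c*(-6*t - 12) - t^2 - 7*t - 10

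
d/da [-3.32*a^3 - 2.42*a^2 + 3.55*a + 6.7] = -9.96*a^2 - 4.84*a + 3.55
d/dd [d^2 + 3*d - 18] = 2*d + 3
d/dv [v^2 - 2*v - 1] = 2*v - 2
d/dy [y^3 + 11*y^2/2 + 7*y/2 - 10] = 3*y^2 + 11*y + 7/2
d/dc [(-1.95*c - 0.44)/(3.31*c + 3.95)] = (-20.674591*c - 24.672095)/(3.31*c + 3.95)^3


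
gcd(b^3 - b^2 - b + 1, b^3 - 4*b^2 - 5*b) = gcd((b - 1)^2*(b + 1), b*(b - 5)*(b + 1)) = b + 1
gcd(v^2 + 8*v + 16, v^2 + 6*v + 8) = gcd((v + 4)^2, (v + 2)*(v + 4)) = v + 4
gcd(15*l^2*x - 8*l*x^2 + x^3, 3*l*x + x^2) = x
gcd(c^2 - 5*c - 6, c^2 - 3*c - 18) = c - 6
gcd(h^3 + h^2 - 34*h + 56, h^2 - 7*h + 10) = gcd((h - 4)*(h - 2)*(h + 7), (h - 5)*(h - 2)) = h - 2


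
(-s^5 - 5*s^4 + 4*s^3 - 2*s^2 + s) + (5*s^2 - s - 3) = -s^5 - 5*s^4 + 4*s^3 + 3*s^2 - 3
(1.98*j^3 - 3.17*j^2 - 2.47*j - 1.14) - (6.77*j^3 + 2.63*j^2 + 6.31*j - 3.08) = -4.79*j^3 - 5.8*j^2 - 8.78*j + 1.94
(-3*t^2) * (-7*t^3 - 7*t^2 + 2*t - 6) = 21*t^5 + 21*t^4 - 6*t^3 + 18*t^2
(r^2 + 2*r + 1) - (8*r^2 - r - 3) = -7*r^2 + 3*r + 4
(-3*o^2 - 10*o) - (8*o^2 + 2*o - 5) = -11*o^2 - 12*o + 5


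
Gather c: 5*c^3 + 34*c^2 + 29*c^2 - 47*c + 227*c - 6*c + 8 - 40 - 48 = 5*c^3 + 63*c^2 + 174*c - 80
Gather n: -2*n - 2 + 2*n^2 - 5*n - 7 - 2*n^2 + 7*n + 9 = 0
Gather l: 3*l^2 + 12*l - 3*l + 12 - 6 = 3*l^2 + 9*l + 6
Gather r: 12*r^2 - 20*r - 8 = 12*r^2 - 20*r - 8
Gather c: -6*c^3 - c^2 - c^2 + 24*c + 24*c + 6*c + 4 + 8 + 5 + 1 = -6*c^3 - 2*c^2 + 54*c + 18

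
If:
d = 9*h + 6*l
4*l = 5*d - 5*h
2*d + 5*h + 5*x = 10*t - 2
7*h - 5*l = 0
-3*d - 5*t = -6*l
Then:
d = 0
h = 0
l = 0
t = 0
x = -2/5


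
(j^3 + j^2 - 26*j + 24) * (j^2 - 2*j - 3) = j^5 - j^4 - 31*j^3 + 73*j^2 + 30*j - 72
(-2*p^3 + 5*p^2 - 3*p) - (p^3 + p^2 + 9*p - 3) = -3*p^3 + 4*p^2 - 12*p + 3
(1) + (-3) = -2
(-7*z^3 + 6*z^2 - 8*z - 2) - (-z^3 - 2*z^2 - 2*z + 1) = -6*z^3 + 8*z^2 - 6*z - 3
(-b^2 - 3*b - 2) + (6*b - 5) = -b^2 + 3*b - 7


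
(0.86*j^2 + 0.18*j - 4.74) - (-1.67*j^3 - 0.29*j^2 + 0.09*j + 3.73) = 1.67*j^3 + 1.15*j^2 + 0.09*j - 8.47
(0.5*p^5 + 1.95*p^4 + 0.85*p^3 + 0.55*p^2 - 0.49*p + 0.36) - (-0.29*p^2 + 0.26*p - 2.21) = 0.5*p^5 + 1.95*p^4 + 0.85*p^3 + 0.84*p^2 - 0.75*p + 2.57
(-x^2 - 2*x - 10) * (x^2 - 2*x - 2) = -x^4 - 4*x^2 + 24*x + 20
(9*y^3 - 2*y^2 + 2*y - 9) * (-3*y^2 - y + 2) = -27*y^5 - 3*y^4 + 14*y^3 + 21*y^2 + 13*y - 18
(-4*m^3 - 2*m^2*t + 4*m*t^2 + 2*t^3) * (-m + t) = 4*m^4 - 2*m^3*t - 6*m^2*t^2 + 2*m*t^3 + 2*t^4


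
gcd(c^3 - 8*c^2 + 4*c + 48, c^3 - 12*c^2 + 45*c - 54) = c - 6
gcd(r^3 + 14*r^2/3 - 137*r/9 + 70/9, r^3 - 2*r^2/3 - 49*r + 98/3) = r^2 + 19*r/3 - 14/3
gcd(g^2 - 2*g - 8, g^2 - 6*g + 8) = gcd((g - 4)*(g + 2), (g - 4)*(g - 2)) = g - 4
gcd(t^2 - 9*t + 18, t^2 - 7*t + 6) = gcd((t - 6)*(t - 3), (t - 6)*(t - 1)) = t - 6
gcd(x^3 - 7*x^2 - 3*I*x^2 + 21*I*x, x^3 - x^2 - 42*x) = x^2 - 7*x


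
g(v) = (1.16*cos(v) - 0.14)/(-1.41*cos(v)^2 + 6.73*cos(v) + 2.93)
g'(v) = (-2.82*sin(v)*cos(v) + 6.73*sin(v))*(1.16*cos(v) - 0.14)/(-1.41*cos(v)^2 + 6.73*cos(v) + 2.93)^2 - 1.16*sin(v)/(-1.41*cos(v)^2 + 6.73*cos(v) + 2.93)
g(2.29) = 0.43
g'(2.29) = -0.89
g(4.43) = -0.49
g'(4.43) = 4.92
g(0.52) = 0.11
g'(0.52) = -0.04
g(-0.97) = 0.08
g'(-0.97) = 0.10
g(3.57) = 0.27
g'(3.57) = 0.13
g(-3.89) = 0.36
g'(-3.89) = -0.49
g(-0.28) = 0.12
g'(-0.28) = 0.02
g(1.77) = -0.24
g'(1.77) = -1.85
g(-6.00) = 0.12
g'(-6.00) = -0.02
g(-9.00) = 0.27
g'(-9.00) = 0.13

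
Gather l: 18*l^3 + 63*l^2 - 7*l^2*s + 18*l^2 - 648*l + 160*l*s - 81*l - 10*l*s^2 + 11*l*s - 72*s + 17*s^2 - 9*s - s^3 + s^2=18*l^3 + l^2*(81 - 7*s) + l*(-10*s^2 + 171*s - 729) - s^3 + 18*s^2 - 81*s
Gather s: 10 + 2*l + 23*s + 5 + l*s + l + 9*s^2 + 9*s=3*l + 9*s^2 + s*(l + 32) + 15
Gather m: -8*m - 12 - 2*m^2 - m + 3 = -2*m^2 - 9*m - 9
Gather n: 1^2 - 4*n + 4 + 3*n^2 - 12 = 3*n^2 - 4*n - 7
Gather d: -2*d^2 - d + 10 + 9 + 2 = -2*d^2 - d + 21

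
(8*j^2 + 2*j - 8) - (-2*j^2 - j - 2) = 10*j^2 + 3*j - 6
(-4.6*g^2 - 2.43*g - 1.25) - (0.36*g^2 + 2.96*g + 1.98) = -4.96*g^2 - 5.39*g - 3.23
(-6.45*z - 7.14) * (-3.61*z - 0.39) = 23.2845*z^2 + 28.2909*z + 2.7846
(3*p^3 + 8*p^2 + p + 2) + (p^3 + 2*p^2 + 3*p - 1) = 4*p^3 + 10*p^2 + 4*p + 1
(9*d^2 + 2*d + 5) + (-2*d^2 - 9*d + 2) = 7*d^2 - 7*d + 7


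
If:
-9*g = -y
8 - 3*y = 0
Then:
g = 8/27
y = 8/3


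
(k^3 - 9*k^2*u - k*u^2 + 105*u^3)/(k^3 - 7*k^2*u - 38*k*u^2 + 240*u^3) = (-k^2 + 4*k*u + 21*u^2)/(-k^2 + 2*k*u + 48*u^2)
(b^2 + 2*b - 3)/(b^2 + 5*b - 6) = (b + 3)/(b + 6)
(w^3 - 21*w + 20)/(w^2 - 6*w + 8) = (w^2 + 4*w - 5)/(w - 2)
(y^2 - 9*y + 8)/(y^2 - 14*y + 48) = (y - 1)/(y - 6)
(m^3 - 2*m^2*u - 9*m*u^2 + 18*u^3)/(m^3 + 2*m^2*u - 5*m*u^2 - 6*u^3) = (m - 3*u)/(m + u)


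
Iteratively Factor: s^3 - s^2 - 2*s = (s)*(s^2 - s - 2) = s*(s - 2)*(s + 1)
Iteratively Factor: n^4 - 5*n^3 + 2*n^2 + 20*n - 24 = (n - 2)*(n^3 - 3*n^2 - 4*n + 12) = (n - 2)*(n + 2)*(n^2 - 5*n + 6) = (n - 2)^2*(n + 2)*(n - 3)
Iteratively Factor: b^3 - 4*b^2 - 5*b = (b + 1)*(b^2 - 5*b) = b*(b + 1)*(b - 5)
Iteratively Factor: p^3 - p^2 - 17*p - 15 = (p + 1)*(p^2 - 2*p - 15) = (p + 1)*(p + 3)*(p - 5)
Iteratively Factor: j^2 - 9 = (j - 3)*(j + 3)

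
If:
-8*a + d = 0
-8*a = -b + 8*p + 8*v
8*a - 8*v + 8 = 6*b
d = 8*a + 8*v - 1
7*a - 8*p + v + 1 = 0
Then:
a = -23/328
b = 44/41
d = -23/41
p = 13/164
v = 1/8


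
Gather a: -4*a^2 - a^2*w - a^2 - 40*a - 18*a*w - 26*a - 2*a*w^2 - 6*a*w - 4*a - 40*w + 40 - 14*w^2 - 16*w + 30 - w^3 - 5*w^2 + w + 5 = a^2*(-w - 5) + a*(-2*w^2 - 24*w - 70) - w^3 - 19*w^2 - 55*w + 75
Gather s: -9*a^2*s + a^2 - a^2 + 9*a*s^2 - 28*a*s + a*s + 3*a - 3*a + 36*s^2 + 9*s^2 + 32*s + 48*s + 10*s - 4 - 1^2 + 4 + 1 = s^2*(9*a + 45) + s*(-9*a^2 - 27*a + 90)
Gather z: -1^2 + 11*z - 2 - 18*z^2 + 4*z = -18*z^2 + 15*z - 3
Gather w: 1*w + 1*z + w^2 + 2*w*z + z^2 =w^2 + w*(2*z + 1) + z^2 + z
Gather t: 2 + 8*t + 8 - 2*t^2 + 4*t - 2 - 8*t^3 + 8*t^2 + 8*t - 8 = -8*t^3 + 6*t^2 + 20*t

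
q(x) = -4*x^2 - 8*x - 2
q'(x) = -8*x - 8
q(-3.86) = -30.72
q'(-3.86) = 22.88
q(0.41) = -5.95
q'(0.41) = -11.28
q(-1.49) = 1.04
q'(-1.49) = 3.92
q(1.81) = -29.58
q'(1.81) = -22.48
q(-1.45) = 1.19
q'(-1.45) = 3.60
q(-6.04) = -99.61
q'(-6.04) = 40.32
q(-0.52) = 1.08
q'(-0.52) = -3.84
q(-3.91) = -31.87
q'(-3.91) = 23.28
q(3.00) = -62.00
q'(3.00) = -32.00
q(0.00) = -2.00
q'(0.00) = -8.00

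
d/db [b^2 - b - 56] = 2*b - 1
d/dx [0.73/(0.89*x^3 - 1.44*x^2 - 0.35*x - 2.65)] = (-1.9491*x^2 + 2.1024*x + 0.2555)/(-0.89*x^3 + 1.44*x^2 + 0.35*x + 2.65)^2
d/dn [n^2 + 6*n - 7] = 2*n + 6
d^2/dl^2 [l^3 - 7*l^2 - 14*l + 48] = 6*l - 14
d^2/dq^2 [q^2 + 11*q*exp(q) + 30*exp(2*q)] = 11*q*exp(q) + 120*exp(2*q) + 22*exp(q) + 2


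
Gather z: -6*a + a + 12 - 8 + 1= 5 - 5*a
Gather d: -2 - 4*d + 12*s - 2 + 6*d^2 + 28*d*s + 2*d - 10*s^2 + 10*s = 6*d^2 + d*(28*s - 2) - 10*s^2 + 22*s - 4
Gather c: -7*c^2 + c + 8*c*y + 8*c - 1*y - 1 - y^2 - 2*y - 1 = -7*c^2 + c*(8*y + 9) - y^2 - 3*y - 2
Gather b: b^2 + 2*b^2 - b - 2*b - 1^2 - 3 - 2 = 3*b^2 - 3*b - 6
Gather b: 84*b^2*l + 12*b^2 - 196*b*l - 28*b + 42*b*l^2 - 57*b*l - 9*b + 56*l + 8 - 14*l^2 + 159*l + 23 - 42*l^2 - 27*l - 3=b^2*(84*l + 12) + b*(42*l^2 - 253*l - 37) - 56*l^2 + 188*l + 28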